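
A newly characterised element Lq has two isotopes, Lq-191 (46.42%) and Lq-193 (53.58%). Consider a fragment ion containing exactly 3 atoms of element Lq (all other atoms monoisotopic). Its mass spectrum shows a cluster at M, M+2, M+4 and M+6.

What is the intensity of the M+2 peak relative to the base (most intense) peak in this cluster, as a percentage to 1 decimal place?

(0.4642 + 0.5358)^3 gives M 0.1000, M+2 0.3464, M+4 0.3998, M+6 0.1538; the largest is M+4.
P(M+4) = C(3,2) × 0.4642^1 × 0.5358^2 = 3 × 0.4642 × 0.28708164 = 0.399790 (base)
P(M+2) = C(3,1) × 0.4642^2 × 0.5358^1 = 3 × 0.21548164 × 0.5358 = 0.346365
Relative intensity = 0.346365 / 0.399790 × 100 = 86.6

86.6%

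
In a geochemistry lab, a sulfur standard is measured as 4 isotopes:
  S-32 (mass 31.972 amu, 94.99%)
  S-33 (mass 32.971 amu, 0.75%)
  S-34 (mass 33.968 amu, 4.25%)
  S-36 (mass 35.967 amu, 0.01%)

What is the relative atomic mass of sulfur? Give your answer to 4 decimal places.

The abundance-weighted mean is 0.9499 × 31.972 + 0.0075 × 32.971 + 0.0425 × 33.968 + 0.0001 × 35.967
= 30.37020 + 0.24728 + 1.44364 + 0.00360 = 32.06472 amu

32.0647 amu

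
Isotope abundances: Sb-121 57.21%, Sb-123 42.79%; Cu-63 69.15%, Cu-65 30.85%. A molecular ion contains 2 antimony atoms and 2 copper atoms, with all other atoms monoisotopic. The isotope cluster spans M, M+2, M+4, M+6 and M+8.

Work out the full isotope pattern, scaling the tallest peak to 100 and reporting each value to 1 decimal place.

Antimony pattern (n=2): 0.32729841 : 0.48960318 : 0.18309841
Copper pattern (n=2): 0.47817225 : 0.4266555 : 0.09517225
Convolve the two distributions (both contribute in 2-u steps):
  M: 0.32729841×0.47817225 = 0.156505
  M+2: 0.32729841×0.4266555 + 0.48960318×0.47817225 = 0.373758
  M+4: 0.32729841×0.09517225 + 0.48960318×0.4266555 + 0.18309841×0.47817225 = 0.327594
  M+6: 0.48960318×0.09517225 + 0.18309841×0.4266555 = 0.124717
  M+8: 0.18309841×0.09517225 = 0.017426
Scale to base peak (0.373758) = 100: 41.9 : 100.0 : 87.6 : 33.4 : 4.7

41.9 : 100.0 : 87.6 : 33.4 : 4.7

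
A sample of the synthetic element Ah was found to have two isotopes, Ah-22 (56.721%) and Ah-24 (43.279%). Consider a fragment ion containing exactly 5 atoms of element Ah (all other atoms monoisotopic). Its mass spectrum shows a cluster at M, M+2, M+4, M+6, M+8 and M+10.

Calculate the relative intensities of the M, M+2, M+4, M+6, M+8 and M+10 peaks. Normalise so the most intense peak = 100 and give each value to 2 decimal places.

17.18 : 65.53 : 100.00 : 76.30 : 29.11 : 4.44

Expanding (0.56721 + 0.43279)^5:
P(M) = 0.56721^5 = 0.058711
P(M+2) = 5 × 0.56721^4 × 0.43279^1 = 0.223987
P(M+4) = 10 × 0.56721^3 × 0.43279^2 = 0.341811
P(M+6) = 10 × 0.56721^2 × 0.43279^3 = 0.260807
P(M+8) = 5 × 0.56721^1 × 0.43279^4 = 0.099500
P(M+10) = 0.43279^5 = 0.015184
The M+4 peak is largest (0.341811); scaling to 100 gives 17.18 : 65.53 : 100.00 : 76.30 : 29.11 : 4.44.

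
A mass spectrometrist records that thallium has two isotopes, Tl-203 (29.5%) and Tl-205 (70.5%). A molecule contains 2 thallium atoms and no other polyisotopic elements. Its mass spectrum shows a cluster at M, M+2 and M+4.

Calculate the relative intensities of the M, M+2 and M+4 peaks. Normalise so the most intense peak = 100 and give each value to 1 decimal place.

17.5 : 83.7 : 100.0

Expanding (0.295 + 0.705)^2:
P(M) = 0.295^2 = 0.087025
P(M+2) = 2 × 0.295^1 × 0.705^1 = 0.415950
P(M+4) = 0.705^2 = 0.497025
The M+4 peak is largest (0.497025); scaling to 100 gives 17.5 : 83.7 : 100.0.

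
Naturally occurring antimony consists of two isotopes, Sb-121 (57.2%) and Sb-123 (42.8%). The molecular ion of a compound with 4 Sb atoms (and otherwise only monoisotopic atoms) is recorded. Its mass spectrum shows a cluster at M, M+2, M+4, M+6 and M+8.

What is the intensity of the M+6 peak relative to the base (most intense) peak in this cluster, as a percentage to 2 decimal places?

Binomial terms of (0.572 + 0.428)^4: M 0.1070, M+2 0.3204, M+4 0.3596, M+6 0.1794, M+8 0.0336 → M+4 is the base peak.
P(M+4) = C(4,2) × 0.572^2 × 0.428^2 = 6 × 0.327184 × 0.183184 = 0.359609 (base)
P(M+6) = C(4,3) × 0.572^1 × 0.428^3 = 4 × 0.5720 × 0.07840275 = 0.179385
Relative intensity = 0.179385 / 0.359609 × 100 = 49.88

49.88%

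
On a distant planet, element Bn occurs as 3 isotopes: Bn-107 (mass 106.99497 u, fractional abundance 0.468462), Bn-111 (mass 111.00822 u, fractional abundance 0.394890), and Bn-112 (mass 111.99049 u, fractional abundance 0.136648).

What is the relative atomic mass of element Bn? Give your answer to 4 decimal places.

109.2624 u

The abundance-weighted mean is 0.468462 × 106.99497 + 0.394890 × 111.00822 + 0.136648 × 111.99049
= 50.123078 + 43.836036 + 15.303276 = 109.262390 u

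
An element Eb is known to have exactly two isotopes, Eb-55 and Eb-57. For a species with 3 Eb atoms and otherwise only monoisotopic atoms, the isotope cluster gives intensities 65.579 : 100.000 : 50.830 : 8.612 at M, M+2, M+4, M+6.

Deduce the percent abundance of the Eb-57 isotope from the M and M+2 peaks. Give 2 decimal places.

Write p for the Eb-55 fraction. I(M+2)/I(M) = [C(3,1)·p^2·(1−p)] / p^3 = 3·(1−p)/p = 100.000/65.579 = 1.5249
(1−p)/p = 1.5249/3 = 0.5083  ⇒  p = 1/(1 + 0.5083) = 0.6630
Eb-55: 66.30%, Eb-57: 33.70%.

33.70%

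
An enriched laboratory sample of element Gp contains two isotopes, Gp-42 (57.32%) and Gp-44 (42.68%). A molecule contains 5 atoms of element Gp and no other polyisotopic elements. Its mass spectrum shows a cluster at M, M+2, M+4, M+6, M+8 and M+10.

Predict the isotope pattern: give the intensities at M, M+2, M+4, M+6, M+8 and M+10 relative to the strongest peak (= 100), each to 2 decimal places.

The 5 Gp atoms are independent, so intensities follow the terms of (0.5732 + 0.4268)^5.
P(M) = 0.5732^5 = 0.061877
P(M+2) = 5 × 0.5732^4 × 0.4268^1 = 0.230366
P(M+4) = 10 × 0.5732^3 × 0.4268^2 = 0.343058
P(M+6) = 10 × 0.5732^2 × 0.4268^3 = 0.255438
P(M+8) = 5 × 0.5732^1 × 0.4268^4 = 0.095099
P(M+10) = 0.4268^5 = 0.014162
The M+4 peak is largest (0.343058); scaling to 100 gives 18.04 : 67.15 : 100.00 : 74.46 : 27.72 : 4.13.

18.04 : 67.15 : 100.00 : 74.46 : 27.72 : 4.13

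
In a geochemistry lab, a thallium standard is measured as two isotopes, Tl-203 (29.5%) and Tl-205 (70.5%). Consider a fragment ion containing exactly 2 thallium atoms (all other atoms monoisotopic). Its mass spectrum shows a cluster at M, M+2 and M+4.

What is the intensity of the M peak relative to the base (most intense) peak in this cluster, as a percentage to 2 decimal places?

Term probabilities: M 0.0870, M+2 0.4160, M+4 0.4970. Base peak = M+4.
P(M+4) = C(2,2) × 0.295^0 × 0.705^2 = 1 × 1.0000 × 0.497025 = 0.497025 (base)
P(M) = C(2,0) × 0.295^2 × 0.705^0 = 1 × 0.087025 × 1.0000 = 0.087025
Relative intensity = 0.087025 / 0.497025 × 100 = 17.51

17.51%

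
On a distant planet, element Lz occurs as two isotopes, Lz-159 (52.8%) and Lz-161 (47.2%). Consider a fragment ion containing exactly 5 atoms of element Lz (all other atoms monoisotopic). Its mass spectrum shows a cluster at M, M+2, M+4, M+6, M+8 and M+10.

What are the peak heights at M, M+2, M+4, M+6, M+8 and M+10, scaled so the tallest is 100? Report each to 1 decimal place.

12.5 : 55.9 : 100.0 : 89.4 : 40.0 : 7.1

Each Lz atom is independently Lz-159 (p = 0.528) or Lz-161 (q = 0.472); the cluster is the binomial expansion (p + q)^5.
P(M) = 0.528^5 = 0.041036
P(M+2) = 5 × 0.528^4 × 0.472^1 = 0.183420
P(M+4) = 10 × 0.528^3 × 0.472^2 = 0.327933
P(M+6) = 10 × 0.528^2 × 0.472^3 = 0.293153
P(M+8) = 5 × 0.528^1 × 0.472^4 = 0.131030
P(M+10) = 0.472^5 = 0.023427
The M+4 peak is largest (0.327933); scaling to 100 gives 12.5 : 55.9 : 100.0 : 89.4 : 40.0 : 7.1.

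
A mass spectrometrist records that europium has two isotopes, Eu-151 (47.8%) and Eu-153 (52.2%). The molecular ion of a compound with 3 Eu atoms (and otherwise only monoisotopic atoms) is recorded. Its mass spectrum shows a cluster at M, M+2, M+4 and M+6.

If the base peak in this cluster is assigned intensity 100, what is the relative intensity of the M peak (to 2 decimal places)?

27.95

Term probabilities: M 0.1092, M+2 0.3578, M+4 0.3907, M+6 0.1422. Base peak = M+4.
P(M+4) = C(3,2) × 0.478^1 × 0.522^2 = 3 × 0.4780 × 0.272484 = 0.390742 (base)
P(M) = C(3,0) × 0.478^3 × 0.522^0 = 1 × 0.10921535 × 1.0000 = 0.109215
Relative intensity = 0.109215 / 0.390742 × 100 = 27.95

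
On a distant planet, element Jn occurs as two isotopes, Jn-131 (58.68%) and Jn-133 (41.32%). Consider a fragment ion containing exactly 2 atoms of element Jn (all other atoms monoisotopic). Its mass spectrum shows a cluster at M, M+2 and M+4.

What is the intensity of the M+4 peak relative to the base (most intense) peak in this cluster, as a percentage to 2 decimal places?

35.21%

Binomial terms of (0.5868 + 0.4132)^2: M 0.3443, M+2 0.4849, M+4 0.1707 → M+2 is the base peak.
P(M+2) = C(2,1) × 0.5868^1 × 0.4132^1 = 2 × 0.5868 × 0.4132 = 0.484932 (base)
P(M+4) = C(2,2) × 0.5868^0 × 0.4132^2 = 1 × 1.0000 × 0.17073424 = 0.170734
Relative intensity = 0.170734 / 0.484932 × 100 = 35.21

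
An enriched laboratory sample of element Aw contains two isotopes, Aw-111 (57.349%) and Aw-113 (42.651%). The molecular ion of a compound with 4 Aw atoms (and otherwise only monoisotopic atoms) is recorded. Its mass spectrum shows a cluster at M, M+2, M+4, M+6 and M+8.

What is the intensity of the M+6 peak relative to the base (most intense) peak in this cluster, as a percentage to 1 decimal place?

49.6%

Term probabilities: M 0.1082, M+2 0.3218, M+4 0.3590, M+6 0.1780, M+8 0.0331. Base peak = M+4.
P(M+4) = C(4,2) × 0.57349^2 × 0.42651^2 = 6 × 0.32889078 × 0.18191078 = 0.358973 (base)
P(M+6) = C(4,3) × 0.57349^1 × 0.42651^3 = 4 × 0.57349 × 0.07758677 = 0.177981
Relative intensity = 0.177981 / 0.358973 × 100 = 49.6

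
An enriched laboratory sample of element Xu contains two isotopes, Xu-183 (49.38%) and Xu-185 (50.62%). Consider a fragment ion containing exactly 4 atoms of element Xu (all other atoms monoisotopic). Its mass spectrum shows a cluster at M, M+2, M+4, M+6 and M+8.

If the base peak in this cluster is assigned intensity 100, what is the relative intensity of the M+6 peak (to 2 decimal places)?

Binomial terms of (0.4938 + 0.5062)^4: M 0.0595, M+2 0.2438, M+4 0.3749, M+6 0.2562, M+8 0.0657 → M+4 is the base peak.
P(M+4) = C(4,2) × 0.4938^2 × 0.5062^2 = 6 × 0.24383844 × 0.25623844 = 0.374885 (base)
P(M+6) = C(4,3) × 0.4938^1 × 0.5062^3 = 4 × 0.4938 × 0.1297079 = 0.256199
Relative intensity = 0.256199 / 0.374885 × 100 = 68.34

68.34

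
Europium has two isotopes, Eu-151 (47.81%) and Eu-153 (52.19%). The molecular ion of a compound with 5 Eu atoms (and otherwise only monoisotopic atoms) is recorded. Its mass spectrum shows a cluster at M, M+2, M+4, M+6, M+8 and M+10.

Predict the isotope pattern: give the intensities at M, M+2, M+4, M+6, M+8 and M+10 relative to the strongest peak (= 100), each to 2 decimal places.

The 5 Eu atoms are independent, so intensities follow the terms of (0.4781 + 0.5219)^5.
P(M) = 0.4781^5 = 0.024980
P(M+2) = 5 × 0.4781^4 × 0.5219^1 = 0.136343
P(M+4) = 10 × 0.4781^3 × 0.5219^2 = 0.297667
P(M+6) = 10 × 0.4781^2 × 0.5219^3 = 0.324937
P(M+8) = 5 × 0.4781^1 × 0.5219^4 = 0.177353
P(M+10) = 0.5219^5 = 0.038720
The M+6 peak is largest (0.324937); scaling to 100 gives 7.69 : 41.96 : 91.61 : 100.00 : 54.58 : 11.92.

7.69 : 41.96 : 91.61 : 100.00 : 54.58 : 11.92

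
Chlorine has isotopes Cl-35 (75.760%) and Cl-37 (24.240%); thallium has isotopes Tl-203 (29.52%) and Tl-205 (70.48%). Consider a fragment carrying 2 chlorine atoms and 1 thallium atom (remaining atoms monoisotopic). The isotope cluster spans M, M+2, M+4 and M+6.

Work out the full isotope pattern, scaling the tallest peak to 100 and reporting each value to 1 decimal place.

Chlorine pattern (n=2): 0.57395776 : 0.36728448 : 0.05875776
Thallium pattern (n=1): 0.2952 : 0.7048
Convolve the two distributions (both contribute in 2-u steps):
  M: 0.57395776×0.2952 = 0.169432
  M+2: 0.57395776×0.7048 + 0.36728448×0.2952 = 0.512948
  M+4: 0.36728448×0.7048 + 0.05875776×0.2952 = 0.276207
  M+6: 0.05875776×0.7048 = 0.041412
Scale to base peak (0.512948) = 100: 33.0 : 100.0 : 53.8 : 8.1

33.0 : 100.0 : 53.8 : 8.1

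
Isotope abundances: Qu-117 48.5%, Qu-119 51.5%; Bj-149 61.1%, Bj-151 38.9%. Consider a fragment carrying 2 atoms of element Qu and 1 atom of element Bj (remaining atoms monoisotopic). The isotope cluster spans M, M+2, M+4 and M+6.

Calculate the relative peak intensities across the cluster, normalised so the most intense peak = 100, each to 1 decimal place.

Element Qu pattern (n=2): 0.235225 : 0.49955 : 0.265225
Element Bj pattern (n=1): 0.6110 : 0.3890
Convolve the two distributions (both contribute in 2-u steps):
  M: 0.235225×0.6110 = 0.143722
  M+2: 0.235225×0.3890 + 0.49955×0.6110 = 0.396728
  M+4: 0.49955×0.3890 + 0.265225×0.6110 = 0.356377
  M+6: 0.265225×0.3890 = 0.103173
Scale to base peak (0.396728) = 100: 36.2 : 100.0 : 89.8 : 26.0

36.2 : 100.0 : 89.8 : 26.0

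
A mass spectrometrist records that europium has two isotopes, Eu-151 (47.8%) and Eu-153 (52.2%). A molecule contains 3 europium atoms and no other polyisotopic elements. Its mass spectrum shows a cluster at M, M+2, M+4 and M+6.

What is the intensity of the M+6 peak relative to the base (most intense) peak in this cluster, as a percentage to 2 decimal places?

Term probabilities: M 0.1092, M+2 0.3578, M+4 0.3907, M+6 0.1422. Base peak = M+4.
P(M+4) = C(3,2) × 0.478^1 × 0.522^2 = 3 × 0.4780 × 0.272484 = 0.390742 (base)
P(M+6) = C(3,3) × 0.478^0 × 0.522^3 = 1 × 1.0000 × 0.14223665 = 0.142237
Relative intensity = 0.142237 / 0.390742 × 100 = 36.40

36.40%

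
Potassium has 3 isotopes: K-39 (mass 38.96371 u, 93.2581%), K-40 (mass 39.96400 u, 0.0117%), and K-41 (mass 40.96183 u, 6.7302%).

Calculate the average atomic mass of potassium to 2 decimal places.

39.10 u

The abundance-weighted mean is 0.932581 × 38.96371 + 0.000117 × 39.96400 + 0.067302 × 40.96183
= 36.336816 + 0.004676 + 2.756813 = 39.098305 u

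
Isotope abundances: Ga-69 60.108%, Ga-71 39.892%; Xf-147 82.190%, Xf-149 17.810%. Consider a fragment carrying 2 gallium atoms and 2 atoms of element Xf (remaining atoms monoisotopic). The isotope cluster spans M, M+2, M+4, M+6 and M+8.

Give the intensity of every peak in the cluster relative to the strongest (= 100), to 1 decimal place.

56.8 : 100.0 : 60.4 : 14.4 : 1.2

Gallium pattern (n=2): 0.36129717 : 0.47956567 : 0.15913717
Element Xf pattern (n=2): 0.67551961 : 0.29276078 : 0.03171961
Convolve the two distributions (both contribute in 2-u steps):
  M: 0.36129717×0.67551961 = 0.244063
  M+2: 0.36129717×0.29276078 + 0.47956567×0.67551961 = 0.429730
  M+4: 0.36129717×0.03171961 + 0.47956567×0.29276078 + 0.15913717×0.67551961 = 0.259359
  M+6: 0.47956567×0.03171961 + 0.15913717×0.29276078 = 0.061801
  M+8: 0.15913717×0.03171961 = 0.005048
Scale to base peak (0.429730) = 100: 56.8 : 100.0 : 60.4 : 14.4 : 1.2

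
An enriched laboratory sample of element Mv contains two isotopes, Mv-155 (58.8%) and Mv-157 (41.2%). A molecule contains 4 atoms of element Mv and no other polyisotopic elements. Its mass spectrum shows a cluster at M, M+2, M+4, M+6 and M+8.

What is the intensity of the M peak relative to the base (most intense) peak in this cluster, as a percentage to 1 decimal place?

Term probabilities: M 0.1195, M+2 0.3350, M+4 0.3521, M+6 0.1645, M+8 0.0288. Base peak = M+4.
P(M+4) = C(4,2) × 0.588^2 × 0.412^2 = 6 × 0.345744 × 0.169744 = 0.352128 (base)
P(M) = C(4,0) × 0.588^4 × 0.412^0 = 1 × 0.11953891 × 1.0000 = 0.119539
Relative intensity = 0.119539 / 0.352128 × 100 = 33.9

33.9%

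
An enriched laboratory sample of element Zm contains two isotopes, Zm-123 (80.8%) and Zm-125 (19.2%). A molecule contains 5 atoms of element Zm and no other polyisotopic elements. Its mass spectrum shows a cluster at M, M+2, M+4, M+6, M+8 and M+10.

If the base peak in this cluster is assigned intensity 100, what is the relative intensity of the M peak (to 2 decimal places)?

Binomial terms of (0.808 + 0.192)^5: M 0.3444, M+2 0.4092, M+4 0.1945, M+6 0.0462, M+8 0.0055, M+10 0.0003 → M+2 is the base peak.
P(M+2) = C(5,1) × 0.808^4 × 0.192^1 = 5 × 0.4262314 × 0.1920 = 0.409182 (base)
P(M) = C(5,0) × 0.808^5 × 0.192^0 = 1 × 0.34439497 × 1.0000 = 0.344395
Relative intensity = 0.344395 / 0.409182 × 100 = 84.17

84.17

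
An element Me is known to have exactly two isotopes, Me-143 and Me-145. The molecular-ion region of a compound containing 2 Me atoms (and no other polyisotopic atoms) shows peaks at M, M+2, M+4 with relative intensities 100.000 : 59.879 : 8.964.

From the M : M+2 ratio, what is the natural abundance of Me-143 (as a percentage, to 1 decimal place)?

If p is the fraction of Me that is Me-143, then I(M+2)/I(M) = [C(2,1)·p^1·(1−p)] / p^2 = 2·(1−p)/p = 59.879/100.000 = 0.5988
(1−p)/p = 0.5988/2 = 0.2994  ⇒  p = 1/(1 + 0.2994) = 0.7696
Me-143: 77.0%, Me-145: 23.0%.

77.0%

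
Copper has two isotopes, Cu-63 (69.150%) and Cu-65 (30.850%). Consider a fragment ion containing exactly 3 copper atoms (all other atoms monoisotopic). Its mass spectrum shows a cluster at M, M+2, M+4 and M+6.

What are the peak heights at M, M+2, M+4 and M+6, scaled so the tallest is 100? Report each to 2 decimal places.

74.72 : 100.00 : 44.61 : 6.63

Each Cu atom is independently Cu-63 (p = 0.69150) or Cu-65 (q = 0.30850); the cluster is the binomial expansion (p + q)^3.
P(M) = 0.69150^3 = 0.330656
P(M+2) = 3 × 0.69150^2 × 0.30850^1 = 0.442548
P(M+4) = 3 × 0.69150^1 × 0.30850^2 = 0.197435
P(M+6) = 0.30850^3 = 0.029361
The M+2 peak is largest (0.442548); scaling to 100 gives 74.72 : 100.00 : 44.61 : 6.63.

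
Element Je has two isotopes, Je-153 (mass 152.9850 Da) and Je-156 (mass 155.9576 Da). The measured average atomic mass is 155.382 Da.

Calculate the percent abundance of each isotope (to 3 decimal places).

With x = fraction of Je-153 (so Je-156 is 1 − x):
152.9850·x + 155.9576·(1 − x) = 155.382
(152.9850 − 155.9576)·x = 155.382 − 155.9576
x = -0.5756 / -2.9726 = 0.19364 → 19.364% Je-153, 80.636% Je-156.

Je-153: 19.364%, Je-156: 80.636%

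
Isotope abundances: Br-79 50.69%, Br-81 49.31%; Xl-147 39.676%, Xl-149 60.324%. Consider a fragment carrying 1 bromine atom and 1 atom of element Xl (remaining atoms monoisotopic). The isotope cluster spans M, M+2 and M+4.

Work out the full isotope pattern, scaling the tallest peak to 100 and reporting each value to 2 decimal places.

40.11 : 100.00 : 59.32

Bromine pattern (n=1): 0.5069 : 0.4931
Element Xl pattern (n=1): 0.39676 : 0.60324
Convolve the two distributions (both contribute in 2-u steps):
  M: 0.5069×0.39676 = 0.201118
  M+2: 0.5069×0.60324 + 0.4931×0.39676 = 0.501425
  M+4: 0.4931×0.60324 = 0.297458
Scale to base peak (0.501425) = 100: 40.11 : 100.00 : 59.32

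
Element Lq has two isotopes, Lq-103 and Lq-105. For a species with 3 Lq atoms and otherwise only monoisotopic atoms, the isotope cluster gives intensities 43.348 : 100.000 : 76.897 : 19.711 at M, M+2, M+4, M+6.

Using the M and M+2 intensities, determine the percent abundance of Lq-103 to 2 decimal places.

56.53%

Let p = fractional abundance of Lq-103. I(M+2)/I(M) = [C(3,1)·p^2·(1−p)] / p^3 = 3·(1−p)/p = 100.000/43.348 = 2.3069
(1−p)/p = 2.3069/3 = 0.7690  ⇒  p = 1/(1 + 0.7690) = 0.5653
Lq-103: 56.53%, Lq-105: 43.47%.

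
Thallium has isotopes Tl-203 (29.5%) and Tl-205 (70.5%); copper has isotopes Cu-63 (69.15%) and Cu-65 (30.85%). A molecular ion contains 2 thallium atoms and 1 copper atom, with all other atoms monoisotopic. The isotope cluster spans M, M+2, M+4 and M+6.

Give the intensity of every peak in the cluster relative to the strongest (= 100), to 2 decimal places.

12.75 : 66.62 : 100.00 : 32.48

Thallium pattern (n=2): 0.087025 : 0.41595 : 0.497025
Copper pattern (n=1): 0.6915 : 0.3085
Convolve the two distributions (both contribute in 2-u steps):
  M: 0.087025×0.6915 = 0.060178
  M+2: 0.087025×0.3085 + 0.41595×0.6915 = 0.314477
  M+4: 0.41595×0.3085 + 0.497025×0.6915 = 0.472013
  M+6: 0.497025×0.3085 = 0.153332
Scale to base peak (0.472013) = 100: 12.75 : 66.62 : 100.00 : 32.48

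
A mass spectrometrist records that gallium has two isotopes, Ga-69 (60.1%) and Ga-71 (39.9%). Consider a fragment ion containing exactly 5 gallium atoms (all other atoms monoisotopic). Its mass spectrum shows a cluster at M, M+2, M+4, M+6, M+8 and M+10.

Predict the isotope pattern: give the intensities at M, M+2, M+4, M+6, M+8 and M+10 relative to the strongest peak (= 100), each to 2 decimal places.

Expanding (0.601 + 0.399)^5:
P(M) = 0.601^5 = 0.078410
P(M+2) = 5 × 0.601^4 × 0.399^1 = 0.260280
P(M+4) = 10 × 0.601^3 × 0.399^2 = 0.345596
P(M+6) = 10 × 0.601^2 × 0.399^3 = 0.229439
P(M+8) = 5 × 0.601^1 × 0.399^4 = 0.076162
P(M+10) = 0.399^5 = 0.010113
The M+4 peak is largest (0.345596); scaling to 100 gives 22.69 : 75.31 : 100.00 : 66.39 : 22.04 : 2.93.

22.69 : 75.31 : 100.00 : 66.39 : 22.04 : 2.93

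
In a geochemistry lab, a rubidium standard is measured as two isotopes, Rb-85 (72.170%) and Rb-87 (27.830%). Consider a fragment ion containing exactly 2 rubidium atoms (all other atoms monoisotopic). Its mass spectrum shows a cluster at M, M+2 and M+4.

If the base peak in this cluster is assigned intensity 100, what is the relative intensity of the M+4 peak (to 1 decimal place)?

Term probabilities: M 0.5209, M+2 0.4017, M+4 0.0775. Base peak = M.
P(M) = C(2,0) × 0.72170^2 × 0.27830^0 = 1 × 0.52085089 × 1.0000 = 0.520851 (base)
P(M+4) = C(2,2) × 0.72170^0 × 0.27830^2 = 1 × 1.0000 × 0.07745089 = 0.077451
Relative intensity = 0.077451 / 0.520851 × 100 = 14.9

14.9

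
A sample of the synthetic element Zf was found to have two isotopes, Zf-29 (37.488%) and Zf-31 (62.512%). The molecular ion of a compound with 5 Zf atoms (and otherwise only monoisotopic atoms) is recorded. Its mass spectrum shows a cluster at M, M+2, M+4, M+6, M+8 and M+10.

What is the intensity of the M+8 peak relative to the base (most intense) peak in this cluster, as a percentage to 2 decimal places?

(0.37488 + 0.62512)^5 gives M 0.0074, M+2 0.0617, M+4 0.2059, M+6 0.3433, M+8 0.2862, M+10 0.0955; the largest is M+6.
P(M+6) = C(5,3) × 0.37488^2 × 0.62512^3 = 10 × 0.14053501 × 0.24428128 = 0.343301 (base)
P(M+8) = C(5,4) × 0.37488^1 × 0.62512^4 = 5 × 0.37488 × 0.15270511 = 0.286230
Relative intensity = 0.286230 / 0.343301 × 100 = 83.38

83.38%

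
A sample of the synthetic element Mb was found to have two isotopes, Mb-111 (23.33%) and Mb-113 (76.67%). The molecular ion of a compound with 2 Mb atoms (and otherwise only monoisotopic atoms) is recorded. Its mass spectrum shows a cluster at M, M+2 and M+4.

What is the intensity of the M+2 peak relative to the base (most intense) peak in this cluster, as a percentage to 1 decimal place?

Binomial terms of (0.2333 + 0.7667)^2: M 0.0544, M+2 0.3577, M+4 0.5878 → M+4 is the base peak.
P(M+4) = C(2,2) × 0.2333^0 × 0.7667^2 = 1 × 1.0000 × 0.58782889 = 0.587829 (base)
P(M+2) = C(2,1) × 0.2333^1 × 0.7667^1 = 2 × 0.2333 × 0.7667 = 0.357742
Relative intensity = 0.357742 / 0.587829 × 100 = 60.9

60.9%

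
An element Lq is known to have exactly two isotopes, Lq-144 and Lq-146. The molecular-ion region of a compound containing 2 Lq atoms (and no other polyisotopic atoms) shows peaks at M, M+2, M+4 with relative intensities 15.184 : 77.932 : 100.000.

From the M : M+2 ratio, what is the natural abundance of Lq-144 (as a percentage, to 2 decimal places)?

28.04%

If p is the fraction of Lq that is Lq-144, then I(M+2)/I(M) = [C(2,1)·p^1·(1−p)] / p^2 = 2·(1−p)/p = 77.932/15.184 = 5.1325
(1−p)/p = 5.1325/2 = 2.5663  ⇒  p = 1/(1 + 2.5663) = 0.2804
Lq-144: 28.04%, Lq-146: 71.96%.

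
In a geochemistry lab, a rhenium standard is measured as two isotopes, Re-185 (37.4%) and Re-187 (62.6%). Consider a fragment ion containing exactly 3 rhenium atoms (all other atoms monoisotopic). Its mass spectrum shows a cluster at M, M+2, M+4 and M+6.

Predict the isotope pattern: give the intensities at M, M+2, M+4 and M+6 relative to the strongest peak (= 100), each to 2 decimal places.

Expanding (0.374 + 0.626)^3:
P(M) = 0.374^3 = 0.052314
P(M+2) = 3 × 0.374^2 × 0.626^1 = 0.262687
P(M+4) = 3 × 0.374^1 × 0.626^2 = 0.439685
P(M+6) = 0.626^3 = 0.245314
The M+4 peak is largest (0.439685); scaling to 100 gives 11.90 : 59.74 : 100.00 : 55.79.

11.90 : 59.74 : 100.00 : 55.79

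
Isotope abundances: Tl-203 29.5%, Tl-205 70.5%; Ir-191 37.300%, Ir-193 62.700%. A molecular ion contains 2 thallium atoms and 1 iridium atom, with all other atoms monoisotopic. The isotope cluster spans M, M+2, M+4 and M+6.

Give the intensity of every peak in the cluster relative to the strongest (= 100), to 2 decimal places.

7.27 : 47.00 : 100.00 : 69.84

Thallium pattern (n=2): 0.087025 : 0.41595 : 0.497025
Iridium pattern (n=1): 0.3730 : 0.6270
Convolve the two distributions (both contribute in 2-u steps):
  M: 0.087025×0.3730 = 0.032460
  M+2: 0.087025×0.6270 + 0.41595×0.3730 = 0.209714
  M+4: 0.41595×0.6270 + 0.497025×0.3730 = 0.446191
  M+6: 0.497025×0.6270 = 0.311635
Scale to base peak (0.446191) = 100: 7.27 : 47.00 : 100.00 : 69.84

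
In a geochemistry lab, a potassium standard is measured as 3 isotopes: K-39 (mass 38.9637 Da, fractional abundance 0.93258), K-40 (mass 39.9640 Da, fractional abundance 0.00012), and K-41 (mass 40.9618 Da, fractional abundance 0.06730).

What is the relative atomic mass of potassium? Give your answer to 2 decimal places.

39.10 Da

Ar = Σ fᵢ·mᵢ = 0.93258 × 38.9637 + 0.00012 × 39.9640 + 0.06730 × 40.9618
= 36.33677 + 0.00480 + 2.75673 = 39.09830 Da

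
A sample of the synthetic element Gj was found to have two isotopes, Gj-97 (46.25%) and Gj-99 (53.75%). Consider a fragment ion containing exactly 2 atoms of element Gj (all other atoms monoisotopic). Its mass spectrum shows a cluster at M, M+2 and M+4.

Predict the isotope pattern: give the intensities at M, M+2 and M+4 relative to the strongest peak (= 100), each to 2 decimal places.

43.02 : 100.00 : 58.11

Each Gj atom is independently Gj-97 (p = 0.4625) or Gj-99 (q = 0.5375); the cluster is the binomial expansion (p + q)^2.
P(M) = 0.4625^2 = 0.213906
P(M+2) = 2 × 0.4625^1 × 0.5375^1 = 0.497188
P(M+4) = 0.5375^2 = 0.288906
The M+2 peak is largest (0.497188); scaling to 100 gives 43.02 : 100.00 : 58.11.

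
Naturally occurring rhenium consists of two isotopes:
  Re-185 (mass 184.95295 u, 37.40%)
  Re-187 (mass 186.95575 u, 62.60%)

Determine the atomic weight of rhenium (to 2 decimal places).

186.21 u

Average mass = Σ (abundance × isotope mass) = 0.3740 × 184.95295 + 0.6260 × 186.95575
= 69.172403 + 117.034300 = 186.206703 u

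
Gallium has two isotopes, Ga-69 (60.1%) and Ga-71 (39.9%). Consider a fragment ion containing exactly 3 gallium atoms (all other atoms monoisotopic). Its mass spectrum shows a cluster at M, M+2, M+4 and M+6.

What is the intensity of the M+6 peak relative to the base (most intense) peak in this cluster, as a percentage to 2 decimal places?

(0.601 + 0.399)^3 gives M 0.2171, M+2 0.4324, M+4 0.2870, M+6 0.0635; the largest is M+2.
P(M+2) = C(3,1) × 0.601^2 × 0.399^1 = 3 × 0.361201 × 0.3990 = 0.432358 (base)
P(M+6) = C(3,3) × 0.601^0 × 0.399^3 = 1 × 1.0000 × 0.0635212 = 0.063521
Relative intensity = 0.063521 / 0.432358 × 100 = 14.69

14.69%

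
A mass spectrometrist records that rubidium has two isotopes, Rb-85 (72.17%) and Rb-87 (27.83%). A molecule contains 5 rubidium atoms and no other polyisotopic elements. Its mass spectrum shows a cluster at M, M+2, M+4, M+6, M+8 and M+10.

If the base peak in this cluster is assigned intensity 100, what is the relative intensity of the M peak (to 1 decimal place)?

Binomial terms of (0.7217 + 0.2783)^5: M 0.1958, M+2 0.3775, M+4 0.2911, M+6 0.1123, M+8 0.0216, M+10 0.0017 → M+2 is the base peak.
P(M+2) = C(5,1) × 0.7217^4 × 0.2783^1 = 5 × 0.27128565 × 0.2783 = 0.377494 (base)
P(M) = C(5,0) × 0.7217^5 × 0.2783^0 = 1 × 0.19578685 × 1.0000 = 0.195787
Relative intensity = 0.195787 / 0.377494 × 100 = 51.9

51.9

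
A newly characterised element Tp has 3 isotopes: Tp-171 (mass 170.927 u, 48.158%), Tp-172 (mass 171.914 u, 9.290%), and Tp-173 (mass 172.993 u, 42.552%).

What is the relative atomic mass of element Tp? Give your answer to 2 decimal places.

171.90 u

The abundance-weighted mean is 0.48158 × 170.927 + 0.09290 × 171.914 + 0.42552 × 172.993
= 82.3150 + 15.9708 + 73.6120 = 171.8978 u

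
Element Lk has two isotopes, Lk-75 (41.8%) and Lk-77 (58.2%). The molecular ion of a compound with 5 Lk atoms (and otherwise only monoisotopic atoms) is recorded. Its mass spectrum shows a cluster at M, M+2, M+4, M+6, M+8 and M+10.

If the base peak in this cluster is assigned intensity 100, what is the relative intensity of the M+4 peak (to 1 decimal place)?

Binomial terms of (0.418 + 0.582)^5: M 0.0128, M+2 0.0888, M+4 0.2474, M+6 0.3444, M+8 0.2398, M+10 0.0668 → M+6 is the base peak.
P(M+6) = C(5,3) × 0.418^2 × 0.582^3 = 10 × 0.174724 × 0.19713737 = 0.344446 (base)
P(M+4) = C(5,2) × 0.418^3 × 0.582^2 = 10 × 0.07303463 × 0.338724 = 0.247386
Relative intensity = 0.247386 / 0.344446 × 100 = 71.8

71.8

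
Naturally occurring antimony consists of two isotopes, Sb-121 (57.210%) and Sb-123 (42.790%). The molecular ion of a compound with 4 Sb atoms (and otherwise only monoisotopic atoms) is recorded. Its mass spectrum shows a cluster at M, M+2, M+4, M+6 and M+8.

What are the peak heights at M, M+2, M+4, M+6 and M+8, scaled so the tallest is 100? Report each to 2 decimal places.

29.79 : 89.13 : 100.00 : 49.86 : 9.32

The 4 Sb atoms are independent, so intensities follow the terms of (0.57210 + 0.42790)^4.
P(M) = 0.57210^4 = 0.107124
P(M+2) = 4 × 0.57210^3 × 0.42790^1 = 0.320493
P(M+4) = 6 × 0.57210^2 × 0.42790^2 = 0.359567
P(M+6) = 4 × 0.57210^1 × 0.42790^3 = 0.179291
P(M+8) = 0.42790^4 = 0.033525
The M+4 peak is largest (0.359567); scaling to 100 gives 29.79 : 89.13 : 100.00 : 49.86 : 9.32.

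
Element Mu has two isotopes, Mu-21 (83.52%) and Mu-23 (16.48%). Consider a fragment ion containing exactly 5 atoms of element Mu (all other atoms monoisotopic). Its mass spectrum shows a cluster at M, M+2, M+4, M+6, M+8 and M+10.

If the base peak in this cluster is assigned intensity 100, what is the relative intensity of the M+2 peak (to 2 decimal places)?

Term probabilities: M 0.4064, M+2 0.4009, M+4 0.1582, M+6 0.0312, M+8 0.0031, M+10 0.0001. Base peak = M.
P(M) = C(5,0) × 0.8352^5 × 0.1648^0 = 1 × 0.40639881 × 1.0000 = 0.406399 (base)
P(M+2) = C(5,1) × 0.8352^4 × 0.1648^1 = 5 × 0.48658861 × 0.1648 = 0.400949
Relative intensity = 0.400949 / 0.406399 × 100 = 98.66

98.66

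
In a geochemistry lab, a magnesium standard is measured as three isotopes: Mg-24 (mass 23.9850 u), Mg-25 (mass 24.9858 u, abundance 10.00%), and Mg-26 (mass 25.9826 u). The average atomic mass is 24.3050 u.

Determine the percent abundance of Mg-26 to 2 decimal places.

11.01%

Let x and y be the fractions of Mg-24 and Mg-26. Then x + y = 1 − 0.1000 = 0.9000 and 23.9850x + 25.9826y = 24.3050 − 0.1000×24.9858 = 21.80642.
Substituting: 23.9850x + 25.9826(0.9000 − x) = 21.80642
(23.9850 − 25.9826)x = -1.57792  ⇒  x = 0.78991, y = 0.11009
Mg-24: 78.99%, Mg-26: 11.01%.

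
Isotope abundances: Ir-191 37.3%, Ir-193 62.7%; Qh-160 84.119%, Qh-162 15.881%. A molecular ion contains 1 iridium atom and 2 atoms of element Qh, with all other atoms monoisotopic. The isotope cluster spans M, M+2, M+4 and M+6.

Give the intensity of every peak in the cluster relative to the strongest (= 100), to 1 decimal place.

48.6 : 100.0 : 32.6 : 2.9

Iridium pattern (n=1): 0.3730 : 0.6270
Element Qh pattern (n=2): 0.70760062 : 0.26717877 : 0.02522062
Convolve the two distributions (both contribute in 2-u steps):
  M: 0.3730×0.70760062 = 0.263935
  M+2: 0.3730×0.26717877 + 0.6270×0.70760062 = 0.543323
  M+4: 0.3730×0.02522062 + 0.6270×0.26717877 = 0.176928
  M+6: 0.6270×0.02522062 = 0.015813
Scale to base peak (0.543323) = 100: 48.6 : 100.0 : 32.6 : 2.9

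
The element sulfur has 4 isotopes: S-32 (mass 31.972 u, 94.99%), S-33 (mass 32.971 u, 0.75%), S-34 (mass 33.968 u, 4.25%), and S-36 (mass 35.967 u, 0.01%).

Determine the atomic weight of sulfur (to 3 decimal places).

32.065 u

The abundance-weighted mean is 0.9499 × 31.972 + 0.0075 × 32.971 + 0.0425 × 33.968 + 0.0001 × 35.967
= 30.3702 + 0.2473 + 1.4436 + 0.0036 = 32.0647 u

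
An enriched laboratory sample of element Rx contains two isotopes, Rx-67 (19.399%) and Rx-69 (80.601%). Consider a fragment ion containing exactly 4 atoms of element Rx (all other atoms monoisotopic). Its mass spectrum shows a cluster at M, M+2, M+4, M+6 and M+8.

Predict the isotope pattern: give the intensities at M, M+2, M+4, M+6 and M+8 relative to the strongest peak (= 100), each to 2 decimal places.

0.34 : 5.58 : 34.76 : 96.27 : 100.00

Each Rx atom is independently Rx-67 (p = 0.19399) or Rx-69 (q = 0.80601); the cluster is the binomial expansion (p + q)^4.
P(M) = 0.19399^4 = 0.001416
P(M+2) = 4 × 0.19399^3 × 0.80601^1 = 0.023536
P(M+4) = 6 × 0.19399^2 × 0.80601^2 = 0.146687
P(M+6) = 4 × 0.19399^1 × 0.80601^3 = 0.406313
P(M+8) = 0.80601^4 = 0.422048
The M+8 peak is largest (0.422048); scaling to 100 gives 0.34 : 5.58 : 34.76 : 96.27 : 100.00.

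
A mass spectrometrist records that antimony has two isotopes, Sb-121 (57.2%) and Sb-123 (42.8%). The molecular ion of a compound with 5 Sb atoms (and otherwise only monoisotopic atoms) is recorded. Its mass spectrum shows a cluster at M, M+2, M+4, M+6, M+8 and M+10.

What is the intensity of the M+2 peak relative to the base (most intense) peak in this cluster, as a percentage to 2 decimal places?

Term probabilities: M 0.0612, M+2 0.2291, M+4 0.3428, M+6 0.2565, M+8 0.0960, M+10 0.0144. Base peak = M+4.
P(M+4) = C(5,2) × 0.572^3 × 0.428^2 = 10 × 0.18714925 × 0.183184 = 0.342827 (base)
P(M+2) = C(5,1) × 0.572^4 × 0.428^1 = 5 × 0.10704937 × 0.4280 = 0.229086
Relative intensity = 0.229086 / 0.342827 × 100 = 66.82

66.82%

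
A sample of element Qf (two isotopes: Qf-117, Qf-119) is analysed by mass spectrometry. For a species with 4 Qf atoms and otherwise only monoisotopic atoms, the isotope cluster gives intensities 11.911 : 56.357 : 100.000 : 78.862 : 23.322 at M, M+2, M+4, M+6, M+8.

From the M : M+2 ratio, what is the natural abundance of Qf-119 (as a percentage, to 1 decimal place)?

54.2%

Write p for the Qf-117 fraction. I(M+2)/I(M) = [C(4,1)·p^3·(1−p)] / p^4 = 4·(1−p)/p = 56.357/11.911 = 4.7315
(1−p)/p = 4.7315/4 = 1.1829  ⇒  p = 1/(1 + 1.1829) = 0.4581
Qf-117: 45.8%, Qf-119: 54.2%.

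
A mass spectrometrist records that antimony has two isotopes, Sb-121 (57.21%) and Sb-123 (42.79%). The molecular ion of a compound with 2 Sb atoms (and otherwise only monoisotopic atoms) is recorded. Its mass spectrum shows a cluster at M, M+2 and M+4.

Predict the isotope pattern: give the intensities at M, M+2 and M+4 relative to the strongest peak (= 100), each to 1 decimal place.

Each Sb atom is independently Sb-121 (p = 0.5721) or Sb-123 (q = 0.4279); the cluster is the binomial expansion (p + q)^2.
P(M) = 0.5721^2 = 0.327298
P(M+2) = 2 × 0.5721^1 × 0.4279^1 = 0.489603
P(M+4) = 0.4279^2 = 0.183098
The M+2 peak is largest (0.489603); scaling to 100 gives 66.8 : 100.0 : 37.4.

66.8 : 100.0 : 37.4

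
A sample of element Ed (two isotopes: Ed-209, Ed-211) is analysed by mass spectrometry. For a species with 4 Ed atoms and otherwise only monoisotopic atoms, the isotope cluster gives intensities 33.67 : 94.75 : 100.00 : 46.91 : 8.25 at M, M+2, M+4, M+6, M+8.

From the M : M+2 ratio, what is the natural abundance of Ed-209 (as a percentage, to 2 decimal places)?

58.70%

Write p for the Ed-209 fraction. I(M+2)/I(M) = [C(4,1)·p^3·(1−p)] / p^4 = 4·(1−p)/p = 94.75/33.67 = 2.8141
(1−p)/p = 2.8141/4 = 0.7035  ⇒  p = 1/(1 + 0.7035) = 0.5870
Ed-209: 58.70%, Ed-211: 41.30%.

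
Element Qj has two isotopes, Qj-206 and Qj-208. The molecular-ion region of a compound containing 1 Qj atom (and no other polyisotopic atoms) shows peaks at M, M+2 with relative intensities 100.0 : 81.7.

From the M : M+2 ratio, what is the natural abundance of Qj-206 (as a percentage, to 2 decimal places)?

55.04%

Let p = fractional abundance of Qj-206. I(M+2)/I(M) = [C(1,1)·p^0·(1−p)] / p^1 = 1·(1−p)/p = 81.7/100.0 = 0.8170
(1−p)/p = 0.8170/1 = 0.8170  ⇒  p = 1/(1 + 0.8170) = 0.5504
Qj-206: 55.04%, Qj-208: 44.96%.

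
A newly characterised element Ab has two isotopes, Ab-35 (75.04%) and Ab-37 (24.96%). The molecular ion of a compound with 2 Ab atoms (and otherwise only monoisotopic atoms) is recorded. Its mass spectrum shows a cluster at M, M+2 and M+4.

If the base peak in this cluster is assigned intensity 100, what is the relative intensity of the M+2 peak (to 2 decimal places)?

66.52

(0.7504 + 0.2496)^2 gives M 0.5631, M+2 0.3746, M+4 0.0623; the largest is M.
P(M) = C(2,0) × 0.7504^2 × 0.2496^0 = 1 × 0.56310016 × 1.0000 = 0.563100 (base)
P(M+2) = C(2,1) × 0.7504^1 × 0.2496^1 = 2 × 0.7504 × 0.2496 = 0.374600
Relative intensity = 0.374600 / 0.563100 × 100 = 66.52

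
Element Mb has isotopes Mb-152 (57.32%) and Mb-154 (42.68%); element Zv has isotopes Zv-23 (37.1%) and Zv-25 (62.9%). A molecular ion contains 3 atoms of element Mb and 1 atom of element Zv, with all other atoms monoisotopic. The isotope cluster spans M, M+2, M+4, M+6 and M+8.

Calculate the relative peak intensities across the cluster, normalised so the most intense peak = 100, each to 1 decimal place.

18.3 : 72.1 : 100.0 : 59.3 : 12.8

Element Mb pattern (n=3): 0.18832958 : 0.42068597 : 0.31323931 : 0.07774514
Element Zv pattern (n=1): 0.3710 : 0.6290
Convolve the two distributions (both contribute in 2-u steps):
  M: 0.18832958×0.3710 = 0.069870
  M+2: 0.18832958×0.6290 + 0.42068597×0.3710 = 0.274534
  M+4: 0.42068597×0.6290 + 0.31323931×0.3710 = 0.380823
  M+6: 0.31323931×0.6290 + 0.07774514×0.3710 = 0.225871
  M+8: 0.07774514×0.6290 = 0.048902
Scale to base peak (0.380823) = 100: 18.3 : 72.1 : 100.0 : 59.3 : 12.8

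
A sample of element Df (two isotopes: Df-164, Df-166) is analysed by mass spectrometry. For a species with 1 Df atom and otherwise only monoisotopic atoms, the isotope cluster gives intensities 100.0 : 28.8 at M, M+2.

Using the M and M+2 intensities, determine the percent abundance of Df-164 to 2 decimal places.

Let p = fractional abundance of Df-164. I(M+2)/I(M) = [C(1,1)·p^0·(1−p)] / p^1 = 1·(1−p)/p = 28.8/100.0 = 0.2880
(1−p)/p = 0.2880/1 = 0.2880  ⇒  p = 1/(1 + 0.2880) = 0.7764
Df-164: 77.64%, Df-166: 22.36%.

77.64%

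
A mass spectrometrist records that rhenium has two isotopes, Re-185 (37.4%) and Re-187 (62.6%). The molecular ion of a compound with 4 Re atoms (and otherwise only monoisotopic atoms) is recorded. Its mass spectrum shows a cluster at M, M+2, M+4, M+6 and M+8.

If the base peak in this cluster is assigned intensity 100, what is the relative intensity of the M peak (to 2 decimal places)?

Term probabilities: M 0.0196, M+2 0.1310, M+4 0.3289, M+6 0.3670, M+8 0.1536. Base peak = M+6.
P(M+6) = C(4,3) × 0.374^1 × 0.626^3 = 4 × 0.3740 × 0.24531438 = 0.366990 (base)
P(M) = C(4,0) × 0.374^4 × 0.626^0 = 1 × 0.0195653 × 1.0000 = 0.019565
Relative intensity = 0.019565 / 0.366990 × 100 = 5.33

5.33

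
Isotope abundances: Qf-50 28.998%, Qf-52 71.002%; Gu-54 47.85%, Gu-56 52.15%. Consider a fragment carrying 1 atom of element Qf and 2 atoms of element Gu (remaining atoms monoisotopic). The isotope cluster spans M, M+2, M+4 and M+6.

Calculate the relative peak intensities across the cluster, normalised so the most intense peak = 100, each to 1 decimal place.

Element Qf pattern (n=1): 0.28998 : 0.71002
Element Gu pattern (n=2): 0.22896225 : 0.4990755 : 0.27196225
Convolve the two distributions (both contribute in 2-u steps):
  M: 0.28998×0.22896225 = 0.066394
  M+2: 0.28998×0.4990755 + 0.71002×0.22896225 = 0.307290
  M+4: 0.28998×0.27196225 + 0.71002×0.4990755 = 0.433217
  M+6: 0.71002×0.27196225 = 0.193099
Scale to base peak (0.433217) = 100: 15.3 : 70.9 : 100.0 : 44.6

15.3 : 70.9 : 100.0 : 44.6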